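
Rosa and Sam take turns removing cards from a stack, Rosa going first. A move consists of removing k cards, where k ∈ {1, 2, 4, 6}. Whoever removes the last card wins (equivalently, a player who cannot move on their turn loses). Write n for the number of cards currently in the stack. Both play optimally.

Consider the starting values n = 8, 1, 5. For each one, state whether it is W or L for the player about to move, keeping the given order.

8: L, 1: W, 5: W

Label each position W (a win for the player to move) or L (a loss). A position with no legal move is L; any other position is W exactly when some move reaches an L, and L when every move reaches a W.
n=0: no move → L
n=1: reaches L-position 0 → W
n=2: reaches L-position 0 → W
n=3: only reaches 2(W), 1(W), all W → L
n=4: reaches L-position 3 → W
n=5: reaches L-position 3 → W
n=6: reaches L-position 0 → W
n=7: reaches L-position 3 → W
n=8: only reaches 7(W), 6(W), 4(W), 2(W), all W → L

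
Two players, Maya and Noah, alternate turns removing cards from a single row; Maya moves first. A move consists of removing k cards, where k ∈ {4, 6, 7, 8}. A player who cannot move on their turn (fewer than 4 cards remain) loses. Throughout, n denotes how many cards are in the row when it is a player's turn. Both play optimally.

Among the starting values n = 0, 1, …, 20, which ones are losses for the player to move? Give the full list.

Positions with no move are L. A position that does have a move is losing for the player to move precisely when every available move leads to a winning position for the opponent. Fill in the labels:
n=0: no move → L
n=1: no move → L
n=2: no move → L
n=3: no move → L
n=4: reaches L-position 0 → W
n=5: reaches L-position 1 → W
n=6: reaches L-position 2 → W
n=7: reaches L-position 3 → W
n=8: reaches L-position 2 → W
n=9: reaches L-position 3 → W
n=10: reaches L-position 3 → W
n=11: reaches L-position 3 → W
n=12: only reaches 8(W), 6(W), 5(W), 4(W), all W → L
n=13: only reaches 9(W), 7(W), 6(W), 5(W), all W → L
n=14: only reaches 10(W), 8(W), 7(W), 6(W), all W → L
n=15: only reaches 11(W), 9(W), 8(W), 7(W), all W → L
n=16: reaches L-position 12 → W
n=17: reaches L-position 13 → W
n=18: reaches L-position 14 → W
n=19: reaches L-position 15 → W
n=20: reaches L-position 14 → W
Reading off the rows marked L gives the requested list; there are 8 such values of n.

0, 1, 2, 3, 12, 13, 14, 15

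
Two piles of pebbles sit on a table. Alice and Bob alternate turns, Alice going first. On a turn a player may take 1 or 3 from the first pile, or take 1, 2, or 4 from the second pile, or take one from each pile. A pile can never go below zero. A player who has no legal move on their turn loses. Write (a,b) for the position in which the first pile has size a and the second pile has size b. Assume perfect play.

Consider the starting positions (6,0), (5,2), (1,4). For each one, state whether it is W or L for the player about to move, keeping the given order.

Build the W/L table. Terminal = L. A non-terminal position is W if it has a move to some L; otherwise it is L.
No move ever increases a pile, so every position that can arise here has a ≤ 6 and b ≤ 4; it is enough to label the cells with 0 ≤ a ≤ 6 and 0 ≤ b ≤ 4.
Every move lowers a or b (never raises either), so fill the grid row by row in increasing a, and left to right within a row: each cell's successors are then already labelled.
      b=0  b=1  b=2  b=3  b=4
a=0:    L    W    W    L    W
a=1:    W    W    L    W    W
a=2:    L    W    W    W    W
a=3:    W    W    L    W    W
a=4:    L    W    W    W    W
a=5:    W    W    L    W    W
a=6:    L    W    W    W    W
Cells with no legal move (terminal, hence L): (0,0).
The remaining L cells, each justified by listing all of its moves:
(0,3): L (options (0,2)(W), (0,1)(W) are all W)
(1,2): L (options (0,2)(W), (1,1)(W), (1,0)(W), (0,1)(W) are all W)
(2,0): L (sole option (1,0)(W) is W)
(3,2): L (options (2,2)(W), (0,2)(W), (3,1)(W), (3,0)(W), (2,1)(W) are all W)
(4,0): L (options (3,0)(W), (1,0)(W) are all W)
(5,2): L (options (4,2)(W), (2,2)(W), (5,1)(W), (5,0)(W), (4,1)(W) are all W)
(6,0): L (options (5,0)(W), (3,0)(W) are all W)
Every other cell has at least one move into one of the L cells above, so it is W.
(6,0): one of the L cells justified above, so L
(5,2): one of the L cells justified above, so L
(1,4): the move to (1,2) reaches an L cell, so W

(6,0): L, (5,2): L, (1,4): W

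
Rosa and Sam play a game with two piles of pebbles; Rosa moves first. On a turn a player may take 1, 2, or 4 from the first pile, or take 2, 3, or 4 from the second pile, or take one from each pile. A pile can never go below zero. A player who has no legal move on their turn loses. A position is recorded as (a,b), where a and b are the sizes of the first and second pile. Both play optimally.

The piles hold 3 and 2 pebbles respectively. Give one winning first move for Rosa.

Move to (2,2).

Work bottom-up. With no move the player to move loses. Otherwise the position is W if at least one move leads to an L position for the opponent, and L if every move leads to a W.
No move ever increases a pile, so every position that can arise here has a ≤ 3 and b ≤ 2; it is enough to label the cells with 0 ≤ a ≤ 3 and 0 ≤ b ≤ 2.
Every move lowers a or b (never raises either), so fill the grid row by row in increasing a, and left to right within a row: each cell's successors are then already labelled.
      b=0  b=1  b=2
a=0:    L    L    W
a=1:    W    W    W
a=2:    W    W    L
a=3:    L    L    W
Cells with no legal move (terminal, hence L): (0,0), (0,1).
The remaining L cells, each justified by listing all of its moves:
(2,2): only reaches (1,2)(W), (0,2)(W), (2,0)(W), (1,1)(W), all W → L
(3,0): only reaches (2,0)(W), (1,0)(W), all W → L
(3,1): only reaches (2,1)(W), (1,1)(W), (2,0)(W), all W → L
Every other cell has at least one move into one of the L cells above, so it is W.
From (3,2), the L positions reachable in one move are: (2,2), (3,0). Any move reaching one of these is winning.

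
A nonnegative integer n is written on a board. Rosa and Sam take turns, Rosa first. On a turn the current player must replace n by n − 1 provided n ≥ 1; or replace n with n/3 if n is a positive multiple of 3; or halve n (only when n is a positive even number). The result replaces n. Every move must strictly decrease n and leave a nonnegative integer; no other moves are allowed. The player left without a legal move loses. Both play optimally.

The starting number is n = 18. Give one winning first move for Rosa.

Move to 9.

Compute win/loss labels from the base case upward. A position with no move is L. Any other position is W if it can reach an L in one move, else L.
n=0: no move → L
n=1: can move to 0, which is L ⇒ W
n=2: the only move is to 1(W), a W ⇒ L
n=3: can move to 2, which is L ⇒ W
n=4: can move to 2, which is L ⇒ W
n=5: the only move is to 4(W), a W ⇒ L
n=6: can move to 2, which is L ⇒ W
n=7: the only move is to 6(W), a W ⇒ L
n=8: can move to 7, which is L ⇒ W
n=9: moves to 3(W), 8(W); every one is W ⇒ L
n=10: can move to 5, which is L ⇒ W
n=11: the only move is to 10(W), a W ⇒ L
n=12: can move to 11, which is L ⇒ W
n=13: the only move is to 12(W), a W ⇒ L
n=14: can move to 7, which is L ⇒ W
n=15: can move to 5, which is L ⇒ W
n=16: moves to 8(W), 15(W); every one is W ⇒ L
n=17: can move to 16, which is L ⇒ W
n=18: can move to 9, which is L ⇒ W
From 18, the L positions reachable in one move are: 9.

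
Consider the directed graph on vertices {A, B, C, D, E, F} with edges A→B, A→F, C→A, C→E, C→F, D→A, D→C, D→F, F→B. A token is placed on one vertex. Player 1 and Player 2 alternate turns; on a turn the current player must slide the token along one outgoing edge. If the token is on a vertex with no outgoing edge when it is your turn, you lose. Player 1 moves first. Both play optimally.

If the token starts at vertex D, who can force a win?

Player 2 wins.

Work bottom-up. With no move the player to move loses. Otherwise the position is W if at least one move leads to an L position for the opponent, and L if every move leads to a W.
Every edge goes from a vertex to one that appears earlier in the order B, E, F, A, C, D, so processing vertices in that order labels each vertex after all of its successors.
B: no outgoing edge → L
E: no outgoing edge → L
F: reaches L-position B → W
A: reaches L-position B → W
C: reaches L-position E → W
D: only reaches C(W), A(W), F(W), all W → L
Every move from D reaches a W position, so the mover loses.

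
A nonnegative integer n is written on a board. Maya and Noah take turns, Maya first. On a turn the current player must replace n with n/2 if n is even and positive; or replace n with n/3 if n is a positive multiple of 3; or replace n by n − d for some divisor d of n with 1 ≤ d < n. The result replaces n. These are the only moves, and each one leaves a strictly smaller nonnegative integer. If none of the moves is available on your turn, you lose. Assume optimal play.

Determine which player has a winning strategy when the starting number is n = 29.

Work bottom-up. With no move the player to move loses. Otherwise the position is W if at least one move leads to an L position for the opponent, and L if every move leads to a W.
n=0: no move → L
n=1: no move → L
n=2: reaches L-position 1 → W
n=3: reaches L-position 1 → W
n=4: only reaches 2(W), 3(W), all W → L
n=5: reaches L-position 4 → W
n=6: reaches L-position 4 → W
n=7: only reaches 6(W), which is W → L
n=8: reaches L-position 4 → W
n=9: only reaches 3(W), 6(W), 8(W), all W → L
n=10: reaches L-position 9 → W
n=11: only reaches 10(W), which is W → L
n=12: reaches L-position 4 → W
n=13: only reaches 12(W), which is W → L
n=14: reaches L-position 7 → W
n=15: only reaches 5(W), 10(W), 12(W), 14(W), all W → L
n=16: reaches L-position 15 → W
n=17: only reaches 16(W), which is W → L
n=18: reaches L-position 9 → W
n=19: only reaches 18(W), which is W → L
n=20: reaches L-position 15 → W
n=21: reaches L-position 7 → W
n=22: reaches L-position 11 → W
n=23: only reaches 22(W), which is W → L
n=24: reaches L-position 23 → W
n=25: only reaches 20(W), 24(W), all W → L
n=26: reaches L-position 13 → W
n=27: reaches L-position 9 → W
n=28: only reaches 14(W), 21(W), 24(W), 26(W), 27(W), all W → L
n=29: reaches L-position 28 → W
From 29 Maya can move to 28, reaching an L position.

Maya wins.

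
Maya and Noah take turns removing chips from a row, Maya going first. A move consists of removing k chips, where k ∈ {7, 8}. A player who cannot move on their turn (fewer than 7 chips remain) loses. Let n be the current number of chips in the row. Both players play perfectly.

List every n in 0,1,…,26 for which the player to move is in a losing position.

0, 1, 2, 3, 4, 5, 6, 15, 16, 17, 18, 19, 20, 21

Positions with no move are L. A position that does have a move is losing for the player to move precisely when every available move leads to a winning position for the opponent. Fill in the labels:
n=0: no move → L
n=1: no move → L
n=2: no move → L
n=3: no move → L
n=4: no move → L
n=5: no move → L
n=6: no move → L
n=7: W (go to 0, an L position)
n=8: W (go to 1, an L position)
n=9: W (go to 2, an L position)
n=10: W (go to 3, an L position)
n=11: W (go to 4, an L position)
n=12: W (go to 5, an L position)
n=13: W (go to 6, an L position)
n=14: W (go to 6, an L position)
n=15: L (options 8(W), 7(W) are all W)
n=16: L (options 9(W), 8(W) are all W)
n=17: L (options 10(W), 9(W) are all W)
n=18: L (options 11(W), 10(W) are all W)
n=19: L (options 12(W), 11(W) are all W)
n=20: L (options 13(W), 12(W) are all W)
n=21: L (options 14(W), 13(W) are all W)
n=22: W (go to 15, an L position)
n=23: W (go to 16, an L position)
n=24: W (go to 17, an L position)
n=25: W (go to 18, an L position)
n=26: W (go to 19, an L position)
Reading off the rows marked L gives the requested list; there are 14 such values of n.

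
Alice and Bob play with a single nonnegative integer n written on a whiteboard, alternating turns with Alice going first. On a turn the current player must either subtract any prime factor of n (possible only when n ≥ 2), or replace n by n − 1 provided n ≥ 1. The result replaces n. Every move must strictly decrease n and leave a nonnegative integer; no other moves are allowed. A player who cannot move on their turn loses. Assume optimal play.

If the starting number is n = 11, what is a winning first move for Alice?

Positions with no move are L. A position that does have a move is losing for the player to move precisely when every available move leads to a winning position for the opponent. Fill in the labels:
n=0: no move → L
n=1: can move to 0, which is L ⇒ W
n=2: can move to 0, which is L ⇒ W
n=3: can move to 0, which is L ⇒ W
n=4: moves to 2(W), 3(W); every one is W ⇒ L
n=5: can move to 0, which is L ⇒ W
n=6: can move to 4, which is L ⇒ W
n=7: can move to 0, which is L ⇒ W
n=8: moves to 6(W), 7(W); every one is W ⇒ L
n=9: can move to 8, which is L ⇒ W
n=10: can move to 8, which is L ⇒ W
n=11: can move to 0, which is L ⇒ W
From 11, the L positions reachable in one move are: 0.

Move to 0.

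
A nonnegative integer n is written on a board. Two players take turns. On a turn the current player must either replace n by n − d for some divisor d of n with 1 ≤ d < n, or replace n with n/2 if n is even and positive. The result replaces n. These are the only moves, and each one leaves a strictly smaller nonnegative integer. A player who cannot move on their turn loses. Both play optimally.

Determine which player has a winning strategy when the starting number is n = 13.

The second player wins.

Label each position W (a win for the player to move) or L (a loss). A position with no legal move is L; any other position is W exactly when some move reaches an L, and L when every move reaches a W.
n=0: no move → L
n=1: no move → L
n=2: can move to 1, which is L ⇒ W
n=3: the only move is to 2(W), a W ⇒ L
n=4: can move to 3, which is L ⇒ W
n=5: the only move is to 4(W), a W ⇒ L
n=6: can move to 3, which is L ⇒ W
n=7: the only move is to 6(W), a W ⇒ L
n=8: can move to 7, which is L ⇒ W
n=9: moves to 6(W), 8(W); every one is W ⇒ L
n=10: can move to 5, which is L ⇒ W
n=11: the only move is to 10(W), a W ⇒ L
n=12: can move to 9, which is L ⇒ W
n=13: the only move is to 12(W), a W ⇒ L
The starting position 13 is L: whatever the player to move does, the opponent receives a W position.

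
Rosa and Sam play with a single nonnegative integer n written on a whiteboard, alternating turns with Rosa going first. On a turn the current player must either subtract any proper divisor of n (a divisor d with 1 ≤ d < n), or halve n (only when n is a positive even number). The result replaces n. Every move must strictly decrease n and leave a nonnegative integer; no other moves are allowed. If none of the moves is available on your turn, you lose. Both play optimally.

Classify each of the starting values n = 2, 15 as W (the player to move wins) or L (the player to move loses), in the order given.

Use the standard recursion: the mover loses at a terminal position; elsewhere, the mover wins exactly when some move hands the opponent an L position.
n=0: no move → L
n=1: no move → L
n=2: can move to 1, which is L ⇒ W
n=3: the only move is to 2(W), a W ⇒ L
n=4: can move to 3, which is L ⇒ W
n=5: the only move is to 4(W), a W ⇒ L
n=6: can move to 3, which is L ⇒ W
n=7: the only move is to 6(W), a W ⇒ L
n=8: can move to 7, which is L ⇒ W
n=9: moves to 6(W), 8(W); every one is W ⇒ L
n=10: can move to 5, which is L ⇒ W
n=11: the only move is to 10(W), a W ⇒ L
n=12: can move to 9, which is L ⇒ W
n=13: the only move is to 12(W), a W ⇒ L
n=14: can move to 7, which is L ⇒ W
n=15: moves to 10(W), 12(W), 14(W); every one is W ⇒ L

2: W, 15: L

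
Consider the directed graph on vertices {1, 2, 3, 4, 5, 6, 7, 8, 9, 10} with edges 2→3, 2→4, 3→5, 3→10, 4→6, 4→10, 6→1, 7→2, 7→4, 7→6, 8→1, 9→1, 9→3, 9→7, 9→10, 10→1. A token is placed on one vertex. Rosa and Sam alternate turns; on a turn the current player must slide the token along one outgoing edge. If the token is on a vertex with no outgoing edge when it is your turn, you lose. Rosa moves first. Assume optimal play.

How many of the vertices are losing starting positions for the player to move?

3

Label each position W (a win for the player to move) or L (a loss). A position with no legal move is L; any other position is W exactly when some move reaches an L, and L when every move reaches a W.
Every edge goes from a vertex to one that appears earlier in the order 5, 1, 8, 6, 10, 4, 3, 2, 7, 9, so processing vertices in that order labels each vertex after all of its successors.
5: no outgoing edge → L
1: no outgoing edge → L
8: W (go to 1, an L position)
6: W (go to 1, an L position)
10: W (go to 1, an L position)
4: L (options 10(W), 6(W) are all W)
3: W (go to 5, an L position)
2: W (go to 4, an L position)
7: W (go to 4, an L position)
9: W (go to 1, an L position)
The L vertices are 1, 4, 5; that is 3 in all.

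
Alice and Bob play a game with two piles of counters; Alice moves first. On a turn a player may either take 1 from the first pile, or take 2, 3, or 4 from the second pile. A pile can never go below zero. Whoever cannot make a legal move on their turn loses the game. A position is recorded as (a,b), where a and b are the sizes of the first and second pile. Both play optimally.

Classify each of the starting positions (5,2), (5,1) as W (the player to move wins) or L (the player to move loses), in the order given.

Build the W/L table. Terminal = L. A non-terminal position is W if it has a move to some L; otherwise it is L.
No move ever increases a pile, so every position that can arise here has a ≤ 5 and b ≤ 2; it is enough to label the cells with 0 ≤ a ≤ 5 and 0 ≤ b ≤ 2.
Every move lowers a or b (never raises either), so fill the grid row by row in increasing a, and left to right within a row: each cell's successors are then already labelled.
      b=0  b=1  b=2
a=0:    L    L    W
a=1:    W    W    L
a=2:    L    L    W
a=3:    W    W    L
a=4:    L    L    W
a=5:    W    W    L
Cells with no legal move (terminal, hence L): (0,0), (0,1).
The remaining L cells, each justified by listing all of its moves:
(1,2): L (options (0,2)(W), (1,0)(W) are all W)
(2,0): L (sole option (1,0)(W) is W)
(2,1): L (sole option (1,1)(W) is W)
(3,2): L (options (2,2)(W), (3,0)(W) are all W)
(4,0): L (sole option (3,0)(W) is W)
(4,1): L (sole option (3,1)(W) is W)
(5,2): L (options (4,2)(W), (5,0)(W) are all W)
Every other cell has at least one move into one of the L cells above, so it is W.
(5,2): one of the L cells justified above, so L
(5,1): the move to (4,1) reaches an L cell, so W

(5,2): L, (5,1): W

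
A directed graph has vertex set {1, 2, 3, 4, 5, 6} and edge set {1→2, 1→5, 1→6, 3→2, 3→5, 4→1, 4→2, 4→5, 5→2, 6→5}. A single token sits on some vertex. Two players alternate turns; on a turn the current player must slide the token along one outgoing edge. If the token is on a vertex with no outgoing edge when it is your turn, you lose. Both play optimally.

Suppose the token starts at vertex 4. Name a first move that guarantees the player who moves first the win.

Move to 2.

Positions with no move are L. A position that does have a move is losing for the player to move precisely when every available move leads to a winning position for the opponent. Fill in the labels:
Every edge goes from a vertex to one that appears earlier in the order 2, 5, 6, 1, 4, 3, so processing vertices in that order labels each vertex after all of its successors.
2: no outgoing edge → L
5: →2(L), so W
6: →5(W) only, which is W, so L
1: →6(L), so W
4: →2(L), so W
3: →2(L), so W
From 4, the L positions reachable in one move are: 2.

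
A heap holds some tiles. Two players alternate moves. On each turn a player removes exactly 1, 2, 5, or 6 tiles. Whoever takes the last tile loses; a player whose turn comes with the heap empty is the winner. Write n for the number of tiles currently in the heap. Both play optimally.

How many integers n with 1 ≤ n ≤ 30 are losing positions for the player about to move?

Build the W/L table. Terminal = W. A non-terminal position is W if it has a move to some L; otherwise it is L.
n=0: no move; the opponent has just taken the last tile and therefore loses → W
n=1: only reaches 0(W), which is W → L
n=2: reaches L-position 1 → W
n=3: reaches L-position 1 → W
n=4: only reaches 3(W), 2(W), all W → L
n=5: reaches L-position 4 → W
n=6: reaches L-position 4 → W
n=7: reaches L-position 1 → W
n=8: only reaches 7(W), 6(W), 3(W), 2(W), all W → L
n=9: reaches L-position 8 → W
n=10: reaches L-position 8 → W
n=11: only reaches 10(W), 9(W), 6(W), 5(W), all W → L
n=12: reaches L-position 11 → W
n=13: reaches L-position 11 → W
n=14: reaches L-position 8 → W
n=15: only reaches 14(W), 13(W), 10(W), 9(W), all W → L
n=16: reaches L-position 15 → W
n=17: reaches L-position 15 → W
n=18: only reaches 17(W), 16(W), 13(W), 12(W), all W → L
n=19: reaches L-position 18 → W
n=20: reaches L-position 18 → W
n=21: reaches L-position 15 → W
n=22: only reaches 21(W), 20(W), 17(W), 16(W), all W → L
n=23: reaches L-position 22 → W
n=24: reaches L-position 22 → W
n=25: only reaches 24(W), 23(W), 20(W), 19(W), all W → L
n=26: reaches L-position 25 → W
n=27: reaches L-position 25 → W
n=28: reaches L-position 22 → W
n=29: only reaches 28(W), 27(W), 24(W), 23(W), all W → L
n=30: reaches L-position 29 → W
L entries with 1 ≤ n ≤ 30 (the range starts at n=1): n = 1, 4, 8, 11, 15, 18, 22, 25, 29; that makes 9.

9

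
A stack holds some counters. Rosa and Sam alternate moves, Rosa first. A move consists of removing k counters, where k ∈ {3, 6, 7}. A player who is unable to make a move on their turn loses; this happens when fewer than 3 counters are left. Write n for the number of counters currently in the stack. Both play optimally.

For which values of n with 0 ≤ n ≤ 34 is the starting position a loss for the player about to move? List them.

Build the W/L table. Terminal = L. A non-terminal position is W if it has a move to some L; otherwise it is L.
n=0: no move → L
n=1: no move → L
n=2: no move → L
n=3: W (go to 0, an L position)
n=4: W (go to 1, an L position)
n=5: W (go to 2, an L position)
n=6: W (go to 0, an L position)
n=7: W (go to 1, an L position)
n=8: W (go to 2, an L position)
n=9: W (go to 2, an L position)
n=10: L (options 7(W), 4(W), 3(W) are all W)
n=11: L (options 8(W), 5(W), 4(W) are all W)
n=12: L (options 9(W), 6(W), 5(W) are all W)
n=13: W (go to 10, an L position)
n=14: W (go to 11, an L position)
n=15: W (go to 12, an L position)
n=16: W (go to 10, an L position)
n=17: W (go to 11, an L position)
n=18: W (go to 12, an L position)
n=19: W (go to 12, an L position)
n=20: L (options 17(W), 14(W), 13(W) are all W)
n=21: L (options 18(W), 15(W), 14(W) are all W)
n=22: L (options 19(W), 16(W), 15(W) are all W)
n=23: W (go to 20, an L position)
n=24: W (go to 21, an L position)
n=25: W (go to 22, an L position)
n=26: W (go to 20, an L position)
n=27: W (go to 21, an L position)
n=28: W (go to 22, an L position)
n=29: W (go to 22, an L position)
n=30: L (options 27(W), 24(W), 23(W) are all W)
n=31: L (options 28(W), 25(W), 24(W) are all W)
n=32: L (options 29(W), 26(W), 25(W) are all W)
n=33: W (go to 30, an L position)
n=34: W (go to 31, an L position)
Reading off the rows marked L gives the requested list; there are 12 such values of n.

0, 1, 2, 10, 11, 12, 20, 21, 22, 30, 31, 32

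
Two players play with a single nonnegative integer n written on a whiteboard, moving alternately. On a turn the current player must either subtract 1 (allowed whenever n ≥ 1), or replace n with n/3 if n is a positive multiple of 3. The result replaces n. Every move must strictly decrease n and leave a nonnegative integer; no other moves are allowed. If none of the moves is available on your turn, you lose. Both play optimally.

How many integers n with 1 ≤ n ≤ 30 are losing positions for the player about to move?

Use the standard recursion: the mover loses at a terminal position; elsewhere, the mover wins exactly when some move hands the opponent an L position.
n=0: no move → L
n=1: →0(L), so W
n=2: →1(W) only, which is W, so L
n=3: →2(L), so W
n=4: →3(W) only, which is W, so L
n=5: →4(L), so W
n=6: →2(L), so W
n=7: →6(W) only, which is W, so L
n=8: →7(L), so W
n=9: →3(W), 8(W) — all W, so L
n=10: →9(L), so W
n=11: →10(W) only, which is W, so L
n=12: →4(L), so W
n=13: →12(W) only, which is W, so L
n=14: →13(L), so W
n=15: →5(W), 14(W) — all W, so L
n=16: →15(L), so W
n=17: →16(W) only, which is W, so L
n=18: →17(L), so W
n=19: →18(W) only, which is W, so L
n=20: →19(L), so W
n=21: →7(L), so W
n=22: →21(W) only, which is W, so L
n=23: →22(L), so W
n=24: →8(W), 23(W) — all W, so L
n=25: →24(L), so W
n=26: →25(W) only, which is W, so L
n=27: →9(L), so W
n=28: →27(W) only, which is W, so L
n=29: →28(L), so W
n=30: →10(W), 29(W) — all W, so L
L entries with 1 ≤ n ≤ 30 (n=0 is outside the asked range and is not counted): n = 2, 4, 7, 9, 11, 13, 15, 17, 19, 22, 24, 26, 28, 30; that makes 14.

14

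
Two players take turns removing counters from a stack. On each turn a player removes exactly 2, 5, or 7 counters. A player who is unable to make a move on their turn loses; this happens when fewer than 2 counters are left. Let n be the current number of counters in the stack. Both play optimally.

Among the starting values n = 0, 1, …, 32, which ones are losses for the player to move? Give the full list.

0, 1, 4, 10, 13, 14, 22, 23, 26, 32

Use the standard recursion: the mover loses at a terminal position; elsewhere, the mover wins exactly when some move hands the opponent an L position.
n=0: no move → L
n=1: no move → L
n=2: W (go to 0, an L position)
n=3: W (go to 1, an L position)
n=4: L (sole option 2(W) is W)
n=5: W (go to 0, an L position)
n=6: W (go to 4, an L position)
n=7: W (go to 0, an L position)
n=8: W (go to 1, an L position)
n=9: W (go to 4, an L position)
n=10: L (options 8(W), 5(W), 3(W) are all W)
n=11: W (go to 4, an L position)
n=12: W (go to 10, an L position)
n=13: L (options 11(W), 8(W), 6(W) are all W)
n=14: L (options 12(W), 9(W), 7(W) are all W)
n=15: W (go to 13, an L position)
n=16: W (go to 14, an L position)
n=17: W (go to 10, an L position)
n=18: W (go to 13, an L position)
n=19: W (go to 14, an L position)
n=20: W (go to 13, an L position)
n=21: W (go to 14, an L position)
n=22: L (options 20(W), 17(W), 15(W) are all W)
n=23: L (options 21(W), 18(W), 16(W) are all W)
n=24: W (go to 22, an L position)
n=25: W (go to 23, an L position)
n=26: L (options 24(W), 21(W), 19(W) are all W)
n=27: W (go to 22, an L position)
n=28: W (go to 26, an L position)
n=29: W (go to 22, an L position)
n=30: W (go to 23, an L position)
n=31: W (go to 26, an L position)
n=32: L (options 30(W), 27(W), 25(W) are all W)
Reading off the rows marked L gives the requested list; there are 10 such values of n.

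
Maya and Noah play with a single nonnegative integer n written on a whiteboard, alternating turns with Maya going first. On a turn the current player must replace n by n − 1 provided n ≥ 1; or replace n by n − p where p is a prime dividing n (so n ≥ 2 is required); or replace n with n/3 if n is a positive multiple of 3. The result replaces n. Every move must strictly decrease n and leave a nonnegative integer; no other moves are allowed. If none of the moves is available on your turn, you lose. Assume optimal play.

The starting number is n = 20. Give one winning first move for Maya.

Move to 18.

Build the W/L table. Terminal = L. A non-terminal position is W if it has a move to some L; otherwise it is L.
n=0: no move → L
n=1: can move to 0, which is L ⇒ W
n=2: can move to 0, which is L ⇒ W
n=3: can move to 0, which is L ⇒ W
n=4: moves to 2(W), 3(W); every one is W ⇒ L
n=5: can move to 0, which is L ⇒ W
n=6: can move to 4, which is L ⇒ W
n=7: can move to 0, which is L ⇒ W
n=8: moves to 6(W), 7(W); every one is W ⇒ L
n=9: can move to 8, which is L ⇒ W
n=10: can move to 8, which is L ⇒ W
n=11: can move to 0, which is L ⇒ W
n=12: can move to 4, which is L ⇒ W
n=13: can move to 0, which is L ⇒ W
n=14: moves to 7(W), 12(W), 13(W); every one is W ⇒ L
n=15: can move to 14, which is L ⇒ W
n=16: can move to 14, which is L ⇒ W
n=17: can move to 0, which is L ⇒ W
n=18: moves to 6(W), 15(W), 16(W), 17(W); every one is W ⇒ L
n=19: can move to 0, which is L ⇒ W
n=20: can move to 18, which is L ⇒ W
From 20, the L positions reachable in one move are: 18.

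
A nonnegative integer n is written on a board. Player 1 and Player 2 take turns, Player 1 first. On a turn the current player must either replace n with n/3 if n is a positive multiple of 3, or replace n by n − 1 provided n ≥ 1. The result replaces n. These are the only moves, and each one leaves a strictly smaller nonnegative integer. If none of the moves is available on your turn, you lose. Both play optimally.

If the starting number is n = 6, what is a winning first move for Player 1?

Work bottom-up. With no move the player to move loses. Otherwise the position is W if at least one move leads to an L position for the opponent, and L if every move leads to a W.
n=0: no move → L
n=1: W (go to 0, an L position)
n=2: L (sole option 1(W) is W)
n=3: W (go to 2, an L position)
n=4: L (sole option 3(W) is W)
n=5: W (go to 4, an L position)
n=6: W (go to 2, an L position)
From 6, the L positions reachable in one move are: 2.

Move to 2.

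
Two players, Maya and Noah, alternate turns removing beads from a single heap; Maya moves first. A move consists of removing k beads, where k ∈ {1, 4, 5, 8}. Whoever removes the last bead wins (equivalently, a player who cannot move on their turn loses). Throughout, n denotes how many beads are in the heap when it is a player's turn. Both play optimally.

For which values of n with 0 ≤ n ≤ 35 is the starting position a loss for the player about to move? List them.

0, 2, 9, 11, 18, 20, 27, 29

Compute win/loss labels from the base case upward. A position with no move is L. Any other position is W if it can reach an L in one move, else L.
n=0: no move → L
n=1: W (go to 0, an L position)
n=2: L (sole option 1(W) is W)
n=3: W (go to 2, an L position)
n=4: W (go to 0, an L position)
n=5: W (go to 0, an L position)
n=6: W (go to 2, an L position)
n=7: W (go to 2, an L position)
n=8: W (go to 0, an L position)
n=9: L (options 8(W), 5(W), 4(W), 1(W) are all W)
n=10: W (go to 9, an L position)
n=11: L (options 10(W), 7(W), 6(W), 3(W) are all W)
n=12: W (go to 11, an L position)
n=13: W (go to 9, an L position)
n=14: W (go to 9, an L position)
n=15: W (go to 11, an L position)
n=16: W (go to 11, an L position)
n=17: W (go to 9, an L position)
n=18: L (options 17(W), 14(W), 13(W), 10(W) are all W)
n=19: W (go to 18, an L position)
n=20: L (options 19(W), 16(W), 15(W), 12(W) are all W)
n=21: W (go to 20, an L position)
n=22: W (go to 18, an L position)
n=23: W (go to 18, an L position)
n=24: W (go to 20, an L position)
n=25: W (go to 20, an L position)
n=26: W (go to 18, an L position)
n=27: L (options 26(W), 23(W), 22(W), 19(W) are all W)
n=28: W (go to 27, an L position)
n=29: L (options 28(W), 25(W), 24(W), 21(W) are all W)
n=30: W (go to 29, an L position)
n=31: W (go to 27, an L position)
n=32: W (go to 27, an L position)
n=33: W (go to 29, an L position)
n=34: W (go to 29, an L position)
n=35: W (go to 27, an L position)
The losing starting values of n are exactly the entries labelled L in this table (8 of them).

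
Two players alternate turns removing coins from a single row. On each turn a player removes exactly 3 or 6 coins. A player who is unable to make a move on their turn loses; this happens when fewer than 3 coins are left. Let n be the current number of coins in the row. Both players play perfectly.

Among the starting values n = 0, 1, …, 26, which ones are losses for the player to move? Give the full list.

Classify positions by backward induction: terminal positions (no move available) are L. From any other position, the mover wins iff some move reaches an L.
n=0: no move → L
n=1: no move → L
n=2: no move → L
n=3: can move to 0, which is L ⇒ W
n=4: can move to 1, which is L ⇒ W
n=5: can move to 2, which is L ⇒ W
n=6: can move to 0, which is L ⇒ W
n=7: can move to 1, which is L ⇒ W
n=8: can move to 2, which is L ⇒ W
n=9: moves to 6(W), 3(W); every one is W ⇒ L
n=10: moves to 7(W), 4(W); every one is W ⇒ L
n=11: moves to 8(W), 5(W); every one is W ⇒ L
n=12: can move to 9, which is L ⇒ W
n=13: can move to 10, which is L ⇒ W
n=14: can move to 11, which is L ⇒ W
n=15: can move to 9, which is L ⇒ W
n=16: can move to 10, which is L ⇒ W
n=17: can move to 11, which is L ⇒ W
n=18: moves to 15(W), 12(W); every one is W ⇒ L
n=19: moves to 16(W), 13(W); every one is W ⇒ L
n=20: moves to 17(W), 14(W); every one is W ⇒ L
n=21: can move to 18, which is L ⇒ W
n=22: can move to 19, which is L ⇒ W
n=23: can move to 20, which is L ⇒ W
n=24: can move to 18, which is L ⇒ W
n=25: can move to 19, which is L ⇒ W
n=26: can move to 20, which is L ⇒ W
Reading off the rows marked L gives the requested list; there are 9 such values of n.

0, 1, 2, 9, 10, 11, 18, 19, 20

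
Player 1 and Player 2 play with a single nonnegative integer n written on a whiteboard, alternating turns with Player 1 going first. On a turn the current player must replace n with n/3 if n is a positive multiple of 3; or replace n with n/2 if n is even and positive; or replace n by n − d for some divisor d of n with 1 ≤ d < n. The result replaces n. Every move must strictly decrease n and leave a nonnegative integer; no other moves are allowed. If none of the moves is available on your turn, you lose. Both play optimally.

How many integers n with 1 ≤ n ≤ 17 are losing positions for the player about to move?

8

Compute win/loss labels from the base case upward. A position with no move is L. Any other position is W if it can reach an L in one move, else L.
n=0: no move → L
n=1: no move → L
n=2: reaches L-position 1 → W
n=3: reaches L-position 1 → W
n=4: only reaches 2(W), 3(W), all W → L
n=5: reaches L-position 4 → W
n=6: reaches L-position 4 → W
n=7: only reaches 6(W), which is W → L
n=8: reaches L-position 4 → W
n=9: only reaches 3(W), 6(W), 8(W), all W → L
n=10: reaches L-position 9 → W
n=11: only reaches 10(W), which is W → L
n=12: reaches L-position 4 → W
n=13: only reaches 12(W), which is W → L
n=14: reaches L-position 7 → W
n=15: only reaches 5(W), 10(W), 12(W), 14(W), all W → L
n=16: reaches L-position 15 → W
n=17: only reaches 16(W), which is W → L
L entries with 1 ≤ n ≤ 17 (n=0 is outside the asked range and is not counted): n = 1, 4, 7, 9, 11, 13, 15, 17; that makes 8.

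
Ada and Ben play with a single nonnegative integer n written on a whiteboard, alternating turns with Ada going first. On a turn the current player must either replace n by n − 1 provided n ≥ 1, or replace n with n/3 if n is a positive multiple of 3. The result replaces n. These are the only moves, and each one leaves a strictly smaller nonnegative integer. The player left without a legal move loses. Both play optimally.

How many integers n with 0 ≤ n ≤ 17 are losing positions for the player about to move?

Compute win/loss labels from the base case upward. A position with no move is L. Any other position is W if it can reach an L in one move, else L.
n=0: no move → L
n=1: W (go to 0, an L position)
n=2: L (sole option 1(W) is W)
n=3: W (go to 2, an L position)
n=4: L (sole option 3(W) is W)
n=5: W (go to 4, an L position)
n=6: W (go to 2, an L position)
n=7: L (sole option 6(W) is W)
n=8: W (go to 7, an L position)
n=9: L (options 3(W), 8(W) are all W)
n=10: W (go to 9, an L position)
n=11: L (sole option 10(W) is W)
n=12: W (go to 4, an L position)
n=13: L (sole option 12(W) is W)
n=14: W (go to 13, an L position)
n=15: L (options 5(W), 14(W) are all W)
n=16: W (go to 15, an L position)
n=17: L (sole option 16(W) is W)
L entries with 0 ≤ n ≤ 17: n = 0, 2, 4, 7, 9, 11, 13, 15, 17; that makes 9.

9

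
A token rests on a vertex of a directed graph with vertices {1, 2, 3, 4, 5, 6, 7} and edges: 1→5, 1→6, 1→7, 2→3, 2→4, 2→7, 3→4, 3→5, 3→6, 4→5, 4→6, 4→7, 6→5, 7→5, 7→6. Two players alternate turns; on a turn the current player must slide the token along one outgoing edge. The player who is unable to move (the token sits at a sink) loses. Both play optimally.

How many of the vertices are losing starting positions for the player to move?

Classify positions by backward induction: terminal positions (no move available) are L. From any other position, the mover wins iff some move reaches an L.
Every edge goes from a vertex to one that appears earlier in the order 5, 6, 7, 4, 1, 3, 2, so processing vertices in that order labels each vertex after all of its successors.
5: no outgoing edge → L
6: →5(L), so W
7: →5(L), so W
4: →5(L), so W
1: →5(L), so W
3: →5(L), so W
2: →3(W), 4(W), 7(W) — all W, so L
The L vertices are 2, 5; that is 2 in all.

2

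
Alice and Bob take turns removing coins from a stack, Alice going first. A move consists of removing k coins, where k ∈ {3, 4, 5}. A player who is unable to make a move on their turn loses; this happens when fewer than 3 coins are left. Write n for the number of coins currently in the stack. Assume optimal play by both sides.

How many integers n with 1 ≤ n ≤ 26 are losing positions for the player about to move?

Work bottom-up. With no move the player to move loses. Otherwise the position is W if at least one move leads to an L position for the opponent, and L if every move leads to a W.
n=0: no move → L
n=1: no move → L
n=2: no move → L
n=3: reaches L-position 0 → W
n=4: reaches L-position 1 → W
n=5: reaches L-position 2 → W
n=6: reaches L-position 2 → W
n=7: reaches L-position 2 → W
n=8: only reaches 5(W), 4(W), 3(W), all W → L
n=9: only reaches 6(W), 5(W), 4(W), all W → L
n=10: only reaches 7(W), 6(W), 5(W), all W → L
n=11: reaches L-position 8 → W
n=12: reaches L-position 9 → W
n=13: reaches L-position 10 → W
n=14: reaches L-position 10 → W
n=15: reaches L-position 10 → W
n=16: only reaches 13(W), 12(W), 11(W), all W → L
n=17: only reaches 14(W), 13(W), 12(W), all W → L
n=18: only reaches 15(W), 14(W), 13(W), all W → L
n=19: reaches L-position 16 → W
n=20: reaches L-position 17 → W
n=21: reaches L-position 18 → W
n=22: reaches L-position 18 → W
n=23: reaches L-position 18 → W
n=24: only reaches 21(W), 20(W), 19(W), all W → L
n=25: only reaches 22(W), 21(W), 20(W), all W → L
n=26: only reaches 23(W), 22(W), 21(W), all W → L
L entries with 1 ≤ n ≤ 26 (n=0 is outside the asked range and is not counted): n = 1, 2, 8, 9, 10, 16, 17, 18, 24, 25, 26; that makes 11.

11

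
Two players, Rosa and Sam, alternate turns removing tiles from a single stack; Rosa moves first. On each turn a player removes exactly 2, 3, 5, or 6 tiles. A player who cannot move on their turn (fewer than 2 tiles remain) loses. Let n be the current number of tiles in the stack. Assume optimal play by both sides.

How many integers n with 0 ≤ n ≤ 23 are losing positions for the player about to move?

6

Classify positions by backward induction: terminal positions (no move available) are L. From any other position, the mover wins iff some move reaches an L.
n=0: no move → L
n=1: no move → L
n=2: can move to 0, which is L ⇒ W
n=3: can move to 1, which is L ⇒ W
n=4: can move to 1, which is L ⇒ W
n=5: can move to 0, which is L ⇒ W
n=6: can move to 1, which is L ⇒ W
n=7: can move to 1, which is L ⇒ W
n=8: moves to 6(W), 5(W), 3(W), 2(W); every one is W ⇒ L
n=9: moves to 7(W), 6(W), 4(W), 3(W); every one is W ⇒ L
n=10: can move to 8, which is L ⇒ W
n=11: can move to 9, which is L ⇒ W
n=12: can move to 9, which is L ⇒ W
n=13: can move to 8, which is L ⇒ W
n=14: can move to 9, which is L ⇒ W
n=15: can move to 9, which is L ⇒ W
n=16: moves to 14(W), 13(W), 11(W), 10(W); every one is W ⇒ L
n=17: moves to 15(W), 14(W), 12(W), 11(W); every one is W ⇒ L
n=18: can move to 16, which is L ⇒ W
n=19: can move to 17, which is L ⇒ W
n=20: can move to 17, which is L ⇒ W
n=21: can move to 16, which is L ⇒ W
n=22: can move to 17, which is L ⇒ W
n=23: can move to 17, which is L ⇒ W
L entries with 0 ≤ n ≤ 23: n = 0, 1, 8, 9, 16, 17; that makes 6.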